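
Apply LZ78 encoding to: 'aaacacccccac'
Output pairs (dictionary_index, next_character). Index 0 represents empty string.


LZ78 encoding steps:
Dictionary: {0: ''}
Step 1: w='' (idx 0), next='a' -> output (0, 'a'), add 'a' as idx 1
Step 2: w='a' (idx 1), next='a' -> output (1, 'a'), add 'aa' as idx 2
Step 3: w='' (idx 0), next='c' -> output (0, 'c'), add 'c' as idx 3
Step 4: w='a' (idx 1), next='c' -> output (1, 'c'), add 'ac' as idx 4
Step 5: w='c' (idx 3), next='c' -> output (3, 'c'), add 'cc' as idx 5
Step 6: w='cc' (idx 5), next='a' -> output (5, 'a'), add 'cca' as idx 6
Step 7: w='c' (idx 3), end of input -> output (3, '')


Encoded: [(0, 'a'), (1, 'a'), (0, 'c'), (1, 'c'), (3, 'c'), (5, 'a'), (3, '')]


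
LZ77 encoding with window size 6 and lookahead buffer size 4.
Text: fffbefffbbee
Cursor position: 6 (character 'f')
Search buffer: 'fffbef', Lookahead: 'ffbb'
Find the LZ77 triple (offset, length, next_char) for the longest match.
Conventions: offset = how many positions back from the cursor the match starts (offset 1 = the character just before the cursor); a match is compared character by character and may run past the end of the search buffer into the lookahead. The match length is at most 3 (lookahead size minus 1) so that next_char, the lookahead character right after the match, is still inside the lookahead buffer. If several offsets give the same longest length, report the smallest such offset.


Try each offset into the search buffer:
  offset=1 (pos 5, char 'f'): match length 2
  offset=2 (pos 4, char 'e'): match length 0
  offset=3 (pos 3, char 'b'): match length 0
  offset=4 (pos 2, char 'f'): match length 1
  offset=5 (pos 1, char 'f'): match length 3
  offset=6 (pos 0, char 'f'): match length 2
Longest match has length 3 at offset 5.
next_char = character at position 6 + 3 = 9 -> 'b'

Best match: offset=5, length=3 (matching 'ffb' starting at position 1)
LZ77 triple: (5, 3, 'b')


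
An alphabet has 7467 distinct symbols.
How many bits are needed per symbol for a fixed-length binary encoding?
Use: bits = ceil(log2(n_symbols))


log2(7467) = 12.8663
Bracket: 2^12 = 4096 < 7467 <= 2^13 = 8192
So ceil(log2(7467)) = 13

bits = ceil(log2(7467)) = ceil(12.8663) = 13 bits


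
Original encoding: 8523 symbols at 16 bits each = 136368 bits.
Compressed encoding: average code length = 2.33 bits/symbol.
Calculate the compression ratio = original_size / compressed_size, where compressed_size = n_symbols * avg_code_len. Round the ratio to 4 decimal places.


original_size = n_symbols * orig_bits = 8523 * 16 = 136368 bits
compressed_size = n_symbols * avg_code_len = 8523 * 2.33 = 19858.59 bits
ratio = original_size / compressed_size = 136368 / 19858.59 = 6.867

Compression ratio = 6.867


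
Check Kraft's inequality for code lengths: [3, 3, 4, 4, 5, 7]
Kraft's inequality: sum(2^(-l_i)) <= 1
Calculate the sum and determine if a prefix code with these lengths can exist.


Sum = 2^(-3) + 2^(-3) + 2^(-4) + 2^(-4) + 2^(-5) + 2^(-7)
    = 0.125 + 0.125 + 0.0625 + 0.0625 + 0.03125 + 0.0078125
    = 53/128 = 0.4140625
Since 0.4140625 <= 1, Kraft's inequality IS satisfied.
A prefix code with these lengths CAN exist.

Kraft sum = 0.4140625. Satisfied.


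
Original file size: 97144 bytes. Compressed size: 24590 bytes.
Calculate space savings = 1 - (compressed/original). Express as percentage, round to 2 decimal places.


ratio = compressed/original = 24590/97144 = 0.253129
savings = 1 - ratio = 1 - 0.253129 = 0.746871
as a percentage: 0.746871 * 100 = 74.69%

Space savings = 1 - 24590/97144 = 74.69%


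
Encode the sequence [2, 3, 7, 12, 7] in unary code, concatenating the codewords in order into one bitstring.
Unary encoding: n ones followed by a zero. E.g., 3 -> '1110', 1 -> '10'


Encode each number as n ones followed by a terminating 0:
  2 -> 110 (3 bits)
  3 -> 1110 (4 bits)
  7 -> 11111110 (8 bits)
  12 -> 1111111111110 (13 bits)
  7 -> 11111110 (8 bits)
Total length = 3 + 4 + 8 + 13 + 8 = 36 bits.

Unary([2, 3, 7, 12, 7]) = 110111011111110111111111111011111110 (36 bits)


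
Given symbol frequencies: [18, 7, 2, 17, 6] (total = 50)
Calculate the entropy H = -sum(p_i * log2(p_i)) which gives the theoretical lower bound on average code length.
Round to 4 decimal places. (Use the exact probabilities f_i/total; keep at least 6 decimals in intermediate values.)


Per-symbol terms -p_i * log2(p_i) with p_i = f_i/50:
  p = 18/50 = 0.360000: log2(p) = -1.473931, -p*log2(p) = 0.530615
  p = 7/50 = 0.140000: log2(p) = -2.836501, -p*log2(p) = 0.397110
  p = 2/50 = 0.040000: log2(p) = -4.643856, -p*log2(p) = 0.185754
  p = 17/50 = 0.340000: log2(p) = -1.556393, -p*log2(p) = 0.529174
  p = 6/50 = 0.120000: log2(p) = -3.058894, -p*log2(p) = 0.367067
H = 0.530615 + 0.397110 + 0.185754 + 0.529174 + 0.367067 = 2.009720

H = 2.0097 bits/symbol


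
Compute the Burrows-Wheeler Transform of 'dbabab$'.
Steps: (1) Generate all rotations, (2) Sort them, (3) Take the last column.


Rotations (sorted):
  0: $dbabab -> last char: b
  1: ab$dbab -> last char: b
  2: abab$db -> last char: b
  3: b$dbaba -> last char: a
  4: bab$dba -> last char: a
  5: babab$d -> last char: d
  6: dbabab$ -> last char: $


BWT = bbbaad$


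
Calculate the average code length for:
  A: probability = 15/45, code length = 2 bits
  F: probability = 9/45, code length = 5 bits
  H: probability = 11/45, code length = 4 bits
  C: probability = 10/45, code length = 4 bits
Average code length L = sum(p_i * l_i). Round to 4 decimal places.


Weighted contributions p_i * l_i:
  A: (15/45) * 2 = 30/45
  F: (9/45) * 5 = 45/45
  H: (11/45) * 4 = 44/45
  C: (10/45) * 4 = 40/45
Sum = (30 + 45 + 44 + 40)/45 = 159/45

L = 159/45 = 3.5333 bits/symbol


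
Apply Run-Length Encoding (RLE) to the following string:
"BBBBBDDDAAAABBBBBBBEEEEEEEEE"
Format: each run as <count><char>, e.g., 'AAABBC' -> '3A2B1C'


Scanning runs left to right:
  i=0: run of 'B' x 5 -> '5B'
  i=5: run of 'D' x 3 -> '3D'
  i=8: run of 'A' x 4 -> '4A'
  i=12: run of 'B' x 7 -> '7B'
  i=19: run of 'E' x 9 -> '9E'

RLE = 5B3D4A7B9E


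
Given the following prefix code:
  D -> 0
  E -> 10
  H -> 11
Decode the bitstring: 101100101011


Decoding step by step:
Bits 10 -> E
Bits 11 -> H
Bits 0 -> D
Bits 0 -> D
Bits 10 -> E
Bits 10 -> E
Bits 11 -> H


Decoded message: EHDDEEH


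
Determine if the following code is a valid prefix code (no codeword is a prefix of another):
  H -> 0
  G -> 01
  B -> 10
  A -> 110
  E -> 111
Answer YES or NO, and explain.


Checking each pair (does one codeword prefix another?):
  H='0' vs G='01': prefix -- VIOLATION

NO -- this is NOT a valid prefix code. H (0) is a prefix of G (01).


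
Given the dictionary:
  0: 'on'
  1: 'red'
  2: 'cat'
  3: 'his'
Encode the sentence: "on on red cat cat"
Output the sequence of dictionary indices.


Look up each word in the dictionary:
  'on' -> 0
  'on' -> 0
  'red' -> 1
  'cat' -> 2
  'cat' -> 2

Encoded: [0, 0, 1, 2, 2]


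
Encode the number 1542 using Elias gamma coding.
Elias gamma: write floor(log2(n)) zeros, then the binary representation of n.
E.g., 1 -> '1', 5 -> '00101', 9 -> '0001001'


num_bits = floor(log2(1542)) + 1 = 11
leading_zeros = num_bits - 1 = 10
binary(1542) = 11000000110

Elias gamma(1542) = '0000000000' + '11000000110' = 000000000011000000110 (21 bits)


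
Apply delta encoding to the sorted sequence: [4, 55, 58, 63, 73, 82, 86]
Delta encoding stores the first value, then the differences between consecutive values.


First value: 4
Deltas:
  55 - 4 = 51
  58 - 55 = 3
  63 - 58 = 5
  73 - 63 = 10
  82 - 73 = 9
  86 - 82 = 4


Delta encoded: [4, 51, 3, 5, 10, 9, 4]


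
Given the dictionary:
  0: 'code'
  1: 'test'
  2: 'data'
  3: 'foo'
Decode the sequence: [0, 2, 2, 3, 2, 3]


Look up each index in the dictionary:
  0 -> 'code'
  2 -> 'data'
  2 -> 'data'
  3 -> 'foo'
  2 -> 'data'
  3 -> 'foo'

Decoded: "code data data foo data foo"


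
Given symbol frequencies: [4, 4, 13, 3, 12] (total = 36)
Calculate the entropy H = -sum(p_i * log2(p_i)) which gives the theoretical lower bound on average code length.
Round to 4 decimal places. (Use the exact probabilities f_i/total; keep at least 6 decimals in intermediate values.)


Per-symbol terms -p_i * log2(p_i) with p_i = f_i/36:
  p = 4/36 = 0.111111: log2(p) = -3.169925, -p*log2(p) = 0.352214
  p = 4/36 = 0.111111: log2(p) = -3.169925, -p*log2(p) = 0.352214
  p = 13/36 = 0.361111: log2(p) = -1.469485, -p*log2(p) = 0.530647
  p = 3/36 = 0.083333: log2(p) = -3.584963, -p*log2(p) = 0.298747
  p = 12/36 = 0.333333: log2(p) = -1.584963, -p*log2(p) = 0.528321
H = 0.352214 + 0.352214 + 0.530647 + 0.298747 + 0.528321 = 2.062143

H = 2.0621 bits/symbol


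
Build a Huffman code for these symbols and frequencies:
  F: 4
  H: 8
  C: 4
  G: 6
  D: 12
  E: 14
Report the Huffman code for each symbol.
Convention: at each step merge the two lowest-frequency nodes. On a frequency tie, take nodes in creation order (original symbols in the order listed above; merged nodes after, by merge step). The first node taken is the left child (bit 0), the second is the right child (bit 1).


Huffman tree construction:
Step 1: Merge F(4) + C(4) = 8
Step 2: Merge G(6) + H(8) = 14
Step 3: Merge (F+C)(8) + D(12) = 20
Step 4: Merge E(14) + (G+H)(14) = 28
Step 5: Merge ((F+C)+D)(20) + (E+(G+H))(28) = 48
Read each symbol's code off the tree from the root (left child = 0, right child = 1).

Codes:
  F: 000 (length 3)
  H: 111 (length 3)
  C: 001 (length 3)
  G: 110 (length 3)
  D: 01 (length 2)
  E: 10 (length 2)
Average code length: 118/48 = 2.4583 bits/symbol


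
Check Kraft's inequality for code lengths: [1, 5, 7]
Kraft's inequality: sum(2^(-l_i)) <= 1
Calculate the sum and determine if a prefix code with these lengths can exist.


Sum = 2^(-1) + 2^(-5) + 2^(-7)
    = 0.5 + 0.03125 + 0.0078125
    = 69/128 = 0.5390625
Since 0.5390625 <= 1, Kraft's inequality IS satisfied.
A prefix code with these lengths CAN exist.

Kraft sum = 0.5390625. Satisfied.


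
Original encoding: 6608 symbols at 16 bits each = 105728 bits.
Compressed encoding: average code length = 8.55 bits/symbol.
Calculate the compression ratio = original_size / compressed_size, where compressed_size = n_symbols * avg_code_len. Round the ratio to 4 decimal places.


original_size = n_symbols * orig_bits = 6608 * 16 = 105728 bits
compressed_size = n_symbols * avg_code_len = 6608 * 8.55 = 56498.4 bits
ratio = original_size / compressed_size = 105728 / 56498.4 = 1.8713

Compression ratio = 1.8713


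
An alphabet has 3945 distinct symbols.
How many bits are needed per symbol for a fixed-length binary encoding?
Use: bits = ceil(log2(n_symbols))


log2(3945) = 11.9458
Bracket: 2^11 = 2048 < 3945 <= 2^12 = 4096
So ceil(log2(3945)) = 12

bits = ceil(log2(3945)) = ceil(11.9458) = 12 bits


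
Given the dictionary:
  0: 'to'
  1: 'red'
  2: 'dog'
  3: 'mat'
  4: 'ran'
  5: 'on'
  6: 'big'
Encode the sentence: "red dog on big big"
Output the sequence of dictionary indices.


Look up each word in the dictionary:
  'red' -> 1
  'dog' -> 2
  'on' -> 5
  'big' -> 6
  'big' -> 6

Encoded: [1, 2, 5, 6, 6]


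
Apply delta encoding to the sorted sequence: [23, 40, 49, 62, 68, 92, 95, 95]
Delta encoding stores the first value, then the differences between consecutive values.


First value: 23
Deltas:
  40 - 23 = 17
  49 - 40 = 9
  62 - 49 = 13
  68 - 62 = 6
  92 - 68 = 24
  95 - 92 = 3
  95 - 95 = 0


Delta encoded: [23, 17, 9, 13, 6, 24, 3, 0]


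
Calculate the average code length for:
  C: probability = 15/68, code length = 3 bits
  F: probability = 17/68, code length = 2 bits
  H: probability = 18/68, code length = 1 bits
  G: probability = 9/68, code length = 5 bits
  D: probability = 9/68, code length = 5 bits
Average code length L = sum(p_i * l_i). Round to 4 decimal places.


Weighted contributions p_i * l_i:
  C: (15/68) * 3 = 45/68
  F: (17/68) * 2 = 34/68
  H: (18/68) * 1 = 18/68
  G: (9/68) * 5 = 45/68
  D: (9/68) * 5 = 45/68
Sum = (45 + 34 + 18 + 45 + 45)/68 = 187/68

L = 187/68 = 2.7500 bits/symbol


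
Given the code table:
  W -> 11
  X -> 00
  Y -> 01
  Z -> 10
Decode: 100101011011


Decoding:
10 -> Z
01 -> Y
01 -> Y
01 -> Y
10 -> Z
11 -> W


Result: ZYYYZW


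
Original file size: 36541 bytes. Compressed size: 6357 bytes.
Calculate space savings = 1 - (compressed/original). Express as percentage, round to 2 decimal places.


ratio = compressed/original = 6357/36541 = 0.173969
savings = 1 - ratio = 1 - 0.173969 = 0.826031
as a percentage: 0.826031 * 100 = 82.6%

Space savings = 1 - 6357/36541 = 82.6%


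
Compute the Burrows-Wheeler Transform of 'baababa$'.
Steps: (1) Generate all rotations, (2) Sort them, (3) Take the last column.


Rotations (sorted):
  0: $baababa -> last char: a
  1: a$baabab -> last char: b
  2: aababa$b -> last char: b
  3: aba$baab -> last char: b
  4: ababa$ba -> last char: a
  5: ba$baaba -> last char: a
  6: baababa$ -> last char: $
  7: baba$baa -> last char: a


BWT = abbbaa$a


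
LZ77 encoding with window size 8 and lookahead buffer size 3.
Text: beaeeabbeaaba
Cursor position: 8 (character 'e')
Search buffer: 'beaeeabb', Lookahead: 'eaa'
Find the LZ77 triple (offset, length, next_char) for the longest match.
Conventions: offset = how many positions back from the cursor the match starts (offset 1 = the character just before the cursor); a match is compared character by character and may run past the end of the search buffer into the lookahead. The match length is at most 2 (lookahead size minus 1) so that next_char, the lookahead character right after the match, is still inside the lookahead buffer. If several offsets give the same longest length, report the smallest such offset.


Try each offset into the search buffer:
  offset=1 (pos 7, char 'b'): match length 0
  offset=2 (pos 6, char 'b'): match length 0
  offset=3 (pos 5, char 'a'): match length 0
  offset=4 (pos 4, char 'e'): match length 2
  offset=5 (pos 3, char 'e'): match length 1
  offset=6 (pos 2, char 'a'): match length 0
  offset=7 (pos 1, char 'e'): match length 2
  offset=8 (pos 0, char 'b'): match length 0
Longest match has length 2, found at offsets 4, 7; take the smallest, offset 4.
next_char = character at position 8 + 2 = 10 -> 'a'

Best match: offset=4, length=2 (matching 'ea' starting at position 4)
LZ77 triple: (4, 2, 'a')


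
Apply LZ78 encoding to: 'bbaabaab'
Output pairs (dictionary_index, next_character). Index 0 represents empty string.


LZ78 encoding steps:
Dictionary: {0: ''}
Step 1: w='' (idx 0), next='b' -> output (0, 'b'), add 'b' as idx 1
Step 2: w='b' (idx 1), next='a' -> output (1, 'a'), add 'ba' as idx 2
Step 3: w='' (idx 0), next='a' -> output (0, 'a'), add 'a' as idx 3
Step 4: w='ba' (idx 2), next='a' -> output (2, 'a'), add 'baa' as idx 4
Step 5: w='b' (idx 1), end of input -> output (1, '')


Encoded: [(0, 'b'), (1, 'a'), (0, 'a'), (2, 'a'), (1, '')]


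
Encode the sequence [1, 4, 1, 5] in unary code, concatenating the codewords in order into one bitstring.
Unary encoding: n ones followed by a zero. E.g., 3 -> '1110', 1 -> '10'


Encode each number as n ones followed by a terminating 0:
  1 -> 10 (2 bits)
  4 -> 11110 (5 bits)
  1 -> 10 (2 bits)
  5 -> 111110 (6 bits)
Total length = 2 + 5 + 2 + 6 = 15 bits.

Unary([1, 4, 1, 5]) = 101111010111110 (15 bits)


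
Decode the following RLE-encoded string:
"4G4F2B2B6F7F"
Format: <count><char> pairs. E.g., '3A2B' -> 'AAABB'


Expanding each <count><char> pair:
  4G -> 'GGGG'
  4F -> 'FFFF'
  2B -> 'BB'
  2B -> 'BB'
  6F -> 'FFFFFF'
  7F -> 'FFFFFFF'

Decoded = GGGGFFFFBBBBFFFFFFFFFFFFF


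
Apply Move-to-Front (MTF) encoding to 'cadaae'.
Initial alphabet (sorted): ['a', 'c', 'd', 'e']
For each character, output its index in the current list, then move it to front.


MTF encoding:
'c': index 1 in ['a', 'c', 'd', 'e'] -> ['c', 'a', 'd', 'e']
'a': index 1 in ['c', 'a', 'd', 'e'] -> ['a', 'c', 'd', 'e']
'd': index 2 in ['a', 'c', 'd', 'e'] -> ['d', 'a', 'c', 'e']
'a': index 1 in ['d', 'a', 'c', 'e'] -> ['a', 'd', 'c', 'e']
'a': index 0 in ['a', 'd', 'c', 'e'] -> ['a', 'd', 'c', 'e']
'e': index 3 in ['a', 'd', 'c', 'e'] -> ['e', 'a', 'd', 'c']


Output: [1, 1, 2, 1, 0, 3]


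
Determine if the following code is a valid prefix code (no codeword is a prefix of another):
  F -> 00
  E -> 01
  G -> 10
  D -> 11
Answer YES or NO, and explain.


Checking each pair (does one codeword prefix another?):
  F='00' vs E='01': no prefix
  F='00' vs G='10': no prefix
  F='00' vs D='11': no prefix
  E='01' vs F='00': no prefix
  E='01' vs G='10': no prefix
  E='01' vs D='11': no prefix
  G='10' vs F='00': no prefix
  G='10' vs E='01': no prefix
  G='10' vs D='11': no prefix
  D='11' vs F='00': no prefix
  D='11' vs E='01': no prefix
  D='11' vs G='10': no prefix
No violation found over all pairs.

YES -- this is a valid prefix code. No codeword is a prefix of any other codeword.


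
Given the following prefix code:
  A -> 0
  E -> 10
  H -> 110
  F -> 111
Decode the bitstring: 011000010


Decoding step by step:
Bits 0 -> A
Bits 110 -> H
Bits 0 -> A
Bits 0 -> A
Bits 0 -> A
Bits 10 -> E


Decoded message: AHAAAE


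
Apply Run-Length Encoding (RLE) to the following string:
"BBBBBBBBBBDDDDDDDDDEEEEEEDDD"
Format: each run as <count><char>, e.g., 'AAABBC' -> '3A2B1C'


Scanning runs left to right:
  i=0: run of 'B' x 10 -> '10B'
  i=10: run of 'D' x 9 -> '9D'
  i=19: run of 'E' x 6 -> '6E'
  i=25: run of 'D' x 3 -> '3D'

RLE = 10B9D6E3D


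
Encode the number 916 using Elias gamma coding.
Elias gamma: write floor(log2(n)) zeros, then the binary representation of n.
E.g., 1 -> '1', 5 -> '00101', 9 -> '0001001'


num_bits = floor(log2(916)) + 1 = 10
leading_zeros = num_bits - 1 = 9
binary(916) = 1110010100

Elias gamma(916) = '000000000' + '1110010100' = 0000000001110010100 (19 bits)


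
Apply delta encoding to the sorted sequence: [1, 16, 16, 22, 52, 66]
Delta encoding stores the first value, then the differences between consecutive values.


First value: 1
Deltas:
  16 - 1 = 15
  16 - 16 = 0
  22 - 16 = 6
  52 - 22 = 30
  66 - 52 = 14


Delta encoded: [1, 15, 0, 6, 30, 14]


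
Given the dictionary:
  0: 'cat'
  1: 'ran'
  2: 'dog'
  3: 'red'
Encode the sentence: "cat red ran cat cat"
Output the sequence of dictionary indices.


Look up each word in the dictionary:
  'cat' -> 0
  'red' -> 3
  'ran' -> 1
  'cat' -> 0
  'cat' -> 0

Encoded: [0, 3, 1, 0, 0]


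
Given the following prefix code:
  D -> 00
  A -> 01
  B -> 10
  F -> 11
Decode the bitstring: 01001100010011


Decoding step by step:
Bits 01 -> A
Bits 00 -> D
Bits 11 -> F
Bits 00 -> D
Bits 01 -> A
Bits 00 -> D
Bits 11 -> F


Decoded message: ADFDADF


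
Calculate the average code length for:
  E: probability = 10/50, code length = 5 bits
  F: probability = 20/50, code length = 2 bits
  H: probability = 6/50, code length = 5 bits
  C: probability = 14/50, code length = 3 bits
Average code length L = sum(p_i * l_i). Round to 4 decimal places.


Weighted contributions p_i * l_i:
  E: (10/50) * 5 = 50/50
  F: (20/50) * 2 = 40/50
  H: (6/50) * 5 = 30/50
  C: (14/50) * 3 = 42/50
Sum = (50 + 40 + 30 + 42)/50 = 162/50

L = 162/50 = 3.2400 bits/symbol


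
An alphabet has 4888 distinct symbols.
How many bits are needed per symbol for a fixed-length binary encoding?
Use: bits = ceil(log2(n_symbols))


log2(4888) = 12.255
Bracket: 2^12 = 4096 < 4888 <= 2^13 = 8192
So ceil(log2(4888)) = 13

bits = ceil(log2(4888)) = ceil(12.255) = 13 bits


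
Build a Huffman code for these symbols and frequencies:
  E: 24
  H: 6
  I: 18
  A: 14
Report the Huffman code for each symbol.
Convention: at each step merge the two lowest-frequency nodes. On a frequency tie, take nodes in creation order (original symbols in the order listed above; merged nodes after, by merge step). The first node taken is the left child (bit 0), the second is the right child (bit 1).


Huffman tree construction:
Step 1: Merge H(6) + A(14) = 20
Step 2: Merge I(18) + (H+A)(20) = 38
Step 3: Merge E(24) + (I+(H+A))(38) = 62
Read each symbol's code off the tree from the root (left child = 0, right child = 1).

Codes:
  E: 0 (length 1)
  H: 110 (length 3)
  I: 10 (length 2)
  A: 111 (length 3)
Average code length: 120/62 = 1.9355 bits/symbol


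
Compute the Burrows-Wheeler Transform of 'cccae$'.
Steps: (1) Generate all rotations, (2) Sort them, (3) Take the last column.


Rotations (sorted):
  0: $cccae -> last char: e
  1: ae$ccc -> last char: c
  2: cae$cc -> last char: c
  3: ccae$c -> last char: c
  4: cccae$ -> last char: $
  5: e$ccca -> last char: a


BWT = eccc$a


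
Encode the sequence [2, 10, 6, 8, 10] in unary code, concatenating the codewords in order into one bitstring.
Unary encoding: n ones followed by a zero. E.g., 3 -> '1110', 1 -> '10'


Encode each number as n ones followed by a terminating 0:
  2 -> 110 (3 bits)
  10 -> 11111111110 (11 bits)
  6 -> 1111110 (7 bits)
  8 -> 111111110 (9 bits)
  10 -> 11111111110 (11 bits)
Total length = 3 + 11 + 7 + 9 + 11 = 41 bits.

Unary([2, 10, 6, 8, 10]) = 11011111111110111111011111111011111111110 (41 bits)


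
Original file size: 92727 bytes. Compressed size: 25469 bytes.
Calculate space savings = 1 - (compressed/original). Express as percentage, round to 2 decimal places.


ratio = compressed/original = 25469/92727 = 0.274666
savings = 1 - ratio = 1 - 0.274666 = 0.725334
as a percentage: 0.725334 * 100 = 72.53%

Space savings = 1 - 25469/92727 = 72.53%


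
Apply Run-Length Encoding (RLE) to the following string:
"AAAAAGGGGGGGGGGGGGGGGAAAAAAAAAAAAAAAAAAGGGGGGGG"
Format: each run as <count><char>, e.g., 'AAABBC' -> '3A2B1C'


Scanning runs left to right:
  i=0: run of 'A' x 5 -> '5A'
  i=5: run of 'G' x 16 -> '16G'
  i=21: run of 'A' x 18 -> '18A'
  i=39: run of 'G' x 8 -> '8G'

RLE = 5A16G18A8G


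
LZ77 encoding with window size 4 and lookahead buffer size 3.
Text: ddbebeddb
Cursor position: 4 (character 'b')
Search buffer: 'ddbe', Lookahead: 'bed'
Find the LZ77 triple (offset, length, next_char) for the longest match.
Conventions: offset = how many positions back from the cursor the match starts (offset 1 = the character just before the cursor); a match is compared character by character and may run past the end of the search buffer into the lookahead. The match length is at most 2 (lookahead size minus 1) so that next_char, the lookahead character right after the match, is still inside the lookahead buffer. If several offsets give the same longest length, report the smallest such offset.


Try each offset into the search buffer:
  offset=1 (pos 3, char 'e'): match length 0
  offset=2 (pos 2, char 'b'): match length 2
  offset=3 (pos 1, char 'd'): match length 0
  offset=4 (pos 0, char 'd'): match length 0
Longest match has length 2 at offset 2.
next_char = character at position 4 + 2 = 6 -> 'd'

Best match: offset=2, length=2 (matching 'be' starting at position 2)
LZ77 triple: (2, 2, 'd')


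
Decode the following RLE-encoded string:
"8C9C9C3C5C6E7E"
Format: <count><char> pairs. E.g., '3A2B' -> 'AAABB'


Expanding each <count><char> pair:
  8C -> 'CCCCCCCC'
  9C -> 'CCCCCCCCC'
  9C -> 'CCCCCCCCC'
  3C -> 'CCC'
  5C -> 'CCCCC'
  6E -> 'EEEEEE'
  7E -> 'EEEEEEE'

Decoded = CCCCCCCCCCCCCCCCCCCCCCCCCCCCCCCCCCEEEEEEEEEEEEE


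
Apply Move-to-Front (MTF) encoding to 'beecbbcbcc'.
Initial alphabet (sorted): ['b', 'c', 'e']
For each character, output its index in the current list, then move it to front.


MTF encoding:
'b': index 0 in ['b', 'c', 'e'] -> ['b', 'c', 'e']
'e': index 2 in ['b', 'c', 'e'] -> ['e', 'b', 'c']
'e': index 0 in ['e', 'b', 'c'] -> ['e', 'b', 'c']
'c': index 2 in ['e', 'b', 'c'] -> ['c', 'e', 'b']
'b': index 2 in ['c', 'e', 'b'] -> ['b', 'c', 'e']
'b': index 0 in ['b', 'c', 'e'] -> ['b', 'c', 'e']
'c': index 1 in ['b', 'c', 'e'] -> ['c', 'b', 'e']
'b': index 1 in ['c', 'b', 'e'] -> ['b', 'c', 'e']
'c': index 1 in ['b', 'c', 'e'] -> ['c', 'b', 'e']
'c': index 0 in ['c', 'b', 'e'] -> ['c', 'b', 'e']


Output: [0, 2, 0, 2, 2, 0, 1, 1, 1, 0]


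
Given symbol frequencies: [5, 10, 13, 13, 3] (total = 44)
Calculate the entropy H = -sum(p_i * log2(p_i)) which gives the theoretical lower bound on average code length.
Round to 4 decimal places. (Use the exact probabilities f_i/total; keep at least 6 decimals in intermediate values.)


Per-symbol terms -p_i * log2(p_i) with p_i = f_i/44:
  p = 5/44 = 0.113636: log2(p) = -3.137504, -p*log2(p) = 0.356534
  p = 10/44 = 0.227273: log2(p) = -2.137504, -p*log2(p) = 0.485796
  p = 13/44 = 0.295455: log2(p) = -1.758992, -p*log2(p) = 0.519702
  p = 13/44 = 0.295455: log2(p) = -1.758992, -p*log2(p) = 0.519702
  p = 3/44 = 0.068182: log2(p) = -3.874469, -p*log2(p) = 0.264168
H = 0.356534 + 0.485796 + 0.519702 + 0.519702 + 0.264168 = 2.145902

H = 2.1459 bits/symbol


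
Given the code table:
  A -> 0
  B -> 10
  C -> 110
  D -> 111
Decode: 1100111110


Decoding:
110 -> C
0 -> A
111 -> D
110 -> C


Result: CADC


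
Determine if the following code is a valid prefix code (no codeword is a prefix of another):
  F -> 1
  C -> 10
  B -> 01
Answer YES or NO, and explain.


Checking each pair (does one codeword prefix another?):
  F='1' vs C='10': prefix -- VIOLATION

NO -- this is NOT a valid prefix code. F (1) is a prefix of C (10).


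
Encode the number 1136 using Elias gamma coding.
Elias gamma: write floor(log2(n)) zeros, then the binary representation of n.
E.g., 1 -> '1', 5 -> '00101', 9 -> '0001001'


num_bits = floor(log2(1136)) + 1 = 11
leading_zeros = num_bits - 1 = 10
binary(1136) = 10001110000

Elias gamma(1136) = '0000000000' + '10001110000' = 000000000010001110000 (21 bits)


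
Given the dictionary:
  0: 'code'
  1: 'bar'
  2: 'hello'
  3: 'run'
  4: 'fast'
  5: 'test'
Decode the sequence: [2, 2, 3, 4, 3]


Look up each index in the dictionary:
  2 -> 'hello'
  2 -> 'hello'
  3 -> 'run'
  4 -> 'fast'
  3 -> 'run'

Decoded: "hello hello run fast run"


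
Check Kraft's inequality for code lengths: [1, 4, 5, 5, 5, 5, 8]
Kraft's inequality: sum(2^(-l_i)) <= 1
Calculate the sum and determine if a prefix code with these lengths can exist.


Sum = 2^(-1) + 2^(-4) + 2^(-5) + 2^(-5) + 2^(-5) + 2^(-5) + 2^(-8)
    = 0.5 + 0.0625 + 0.03125 + 0.03125 + 0.03125 + 0.03125 + 0.00390625
    = 177/256 = 0.69140625
Since 0.69140625 <= 1, Kraft's inequality IS satisfied.
A prefix code with these lengths CAN exist.

Kraft sum = 0.69140625. Satisfied.


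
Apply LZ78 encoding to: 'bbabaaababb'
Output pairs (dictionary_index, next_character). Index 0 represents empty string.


LZ78 encoding steps:
Dictionary: {0: ''}
Step 1: w='' (idx 0), next='b' -> output (0, 'b'), add 'b' as idx 1
Step 2: w='b' (idx 1), next='a' -> output (1, 'a'), add 'ba' as idx 2
Step 3: w='ba' (idx 2), next='a' -> output (2, 'a'), add 'baa' as idx 3
Step 4: w='' (idx 0), next='a' -> output (0, 'a'), add 'a' as idx 4
Step 5: w='ba' (idx 2), next='b' -> output (2, 'b'), add 'bab' as idx 5
Step 6: w='b' (idx 1), end of input -> output (1, '')


Encoded: [(0, 'b'), (1, 'a'), (2, 'a'), (0, 'a'), (2, 'b'), (1, '')]


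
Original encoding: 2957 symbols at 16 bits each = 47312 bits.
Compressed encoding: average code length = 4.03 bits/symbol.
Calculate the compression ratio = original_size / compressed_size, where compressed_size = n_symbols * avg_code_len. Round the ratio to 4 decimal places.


original_size = n_symbols * orig_bits = 2957 * 16 = 47312 bits
compressed_size = n_symbols * avg_code_len = 2957 * 4.03 = 11916.71 bits
ratio = original_size / compressed_size = 47312 / 11916.71 = 3.9702

Compression ratio = 3.9702


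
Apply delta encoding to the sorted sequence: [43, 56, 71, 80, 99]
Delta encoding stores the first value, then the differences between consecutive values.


First value: 43
Deltas:
  56 - 43 = 13
  71 - 56 = 15
  80 - 71 = 9
  99 - 80 = 19


Delta encoded: [43, 13, 15, 9, 19]


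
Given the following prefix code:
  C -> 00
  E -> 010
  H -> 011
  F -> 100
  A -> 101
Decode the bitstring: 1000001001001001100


Decoding step by step:
Bits 100 -> F
Bits 00 -> C
Bits 010 -> E
Bits 010 -> E
Bits 010 -> E
Bits 011 -> H
Bits 00 -> C


Decoded message: FCEEEHC


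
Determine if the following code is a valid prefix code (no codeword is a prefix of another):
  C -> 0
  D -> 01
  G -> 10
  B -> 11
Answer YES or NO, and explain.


Checking each pair (does one codeword prefix another?):
  C='0' vs D='01': prefix -- VIOLATION

NO -- this is NOT a valid prefix code. C (0) is a prefix of D (01).


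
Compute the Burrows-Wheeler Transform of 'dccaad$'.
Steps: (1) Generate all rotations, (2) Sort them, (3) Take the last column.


Rotations (sorted):
  0: $dccaad -> last char: d
  1: aad$dcc -> last char: c
  2: ad$dcca -> last char: a
  3: caad$dc -> last char: c
  4: ccaad$d -> last char: d
  5: d$dccaa -> last char: a
  6: dccaad$ -> last char: $


BWT = dcacda$


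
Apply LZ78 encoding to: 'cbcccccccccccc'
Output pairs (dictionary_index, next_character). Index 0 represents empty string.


LZ78 encoding steps:
Dictionary: {0: ''}
Step 1: w='' (idx 0), next='c' -> output (0, 'c'), add 'c' as idx 1
Step 2: w='' (idx 0), next='b' -> output (0, 'b'), add 'b' as idx 2
Step 3: w='c' (idx 1), next='c' -> output (1, 'c'), add 'cc' as idx 3
Step 4: w='cc' (idx 3), next='c' -> output (3, 'c'), add 'ccc' as idx 4
Step 5: w='ccc' (idx 4), next='c' -> output (4, 'c'), add 'cccc' as idx 5
Step 6: w='ccc' (idx 4), end of input -> output (4, '')


Encoded: [(0, 'c'), (0, 'b'), (1, 'c'), (3, 'c'), (4, 'c'), (4, '')]


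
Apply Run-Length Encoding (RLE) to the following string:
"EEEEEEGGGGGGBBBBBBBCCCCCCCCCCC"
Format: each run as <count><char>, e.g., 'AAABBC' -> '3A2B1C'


Scanning runs left to right:
  i=0: run of 'E' x 6 -> '6E'
  i=6: run of 'G' x 6 -> '6G'
  i=12: run of 'B' x 7 -> '7B'
  i=19: run of 'C' x 11 -> '11C'

RLE = 6E6G7B11C


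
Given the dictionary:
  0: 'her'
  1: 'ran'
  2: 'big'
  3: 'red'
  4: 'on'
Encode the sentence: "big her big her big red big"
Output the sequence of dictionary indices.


Look up each word in the dictionary:
  'big' -> 2
  'her' -> 0
  'big' -> 2
  'her' -> 0
  'big' -> 2
  'red' -> 3
  'big' -> 2

Encoded: [2, 0, 2, 0, 2, 3, 2]


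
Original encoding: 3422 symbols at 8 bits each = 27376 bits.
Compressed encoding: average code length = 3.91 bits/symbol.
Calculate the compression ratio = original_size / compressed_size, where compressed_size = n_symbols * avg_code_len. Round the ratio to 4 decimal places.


original_size = n_symbols * orig_bits = 3422 * 8 = 27376 bits
compressed_size = n_symbols * avg_code_len = 3422 * 3.91 = 13380.02 bits
ratio = original_size / compressed_size = 27376 / 13380.02 = 2.046

Compression ratio = 2.046


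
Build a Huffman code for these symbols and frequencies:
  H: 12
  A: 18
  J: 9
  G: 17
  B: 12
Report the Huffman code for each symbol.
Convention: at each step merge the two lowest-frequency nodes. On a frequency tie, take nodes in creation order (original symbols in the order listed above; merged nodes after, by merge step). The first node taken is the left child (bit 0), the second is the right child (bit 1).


Huffman tree construction:
Step 1: Merge J(9) + H(12) = 21
Step 2: Merge B(12) + G(17) = 29
Step 3: Merge A(18) + (J+H)(21) = 39
Step 4: Merge (B+G)(29) + (A+(J+H))(39) = 68
Read each symbol's code off the tree from the root (left child = 0, right child = 1).

Codes:
  H: 111 (length 3)
  A: 10 (length 2)
  J: 110 (length 3)
  G: 01 (length 2)
  B: 00 (length 2)
Average code length: 157/68 = 2.3088 bits/symbol


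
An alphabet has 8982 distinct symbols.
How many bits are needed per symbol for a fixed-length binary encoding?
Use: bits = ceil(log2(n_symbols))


log2(8982) = 13.1328
Bracket: 2^13 = 8192 < 8982 <= 2^14 = 16384
So ceil(log2(8982)) = 14

bits = ceil(log2(8982)) = ceil(13.1328) = 14 bits


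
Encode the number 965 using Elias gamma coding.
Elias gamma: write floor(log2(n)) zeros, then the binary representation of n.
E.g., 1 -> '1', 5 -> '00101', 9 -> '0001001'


num_bits = floor(log2(965)) + 1 = 10
leading_zeros = num_bits - 1 = 9
binary(965) = 1111000101

Elias gamma(965) = '000000000' + '1111000101' = 0000000001111000101 (19 bits)


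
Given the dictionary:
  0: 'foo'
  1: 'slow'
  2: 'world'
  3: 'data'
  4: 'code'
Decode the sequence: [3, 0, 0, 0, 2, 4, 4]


Look up each index in the dictionary:
  3 -> 'data'
  0 -> 'foo'
  0 -> 'foo'
  0 -> 'foo'
  2 -> 'world'
  4 -> 'code'
  4 -> 'code'

Decoded: "data foo foo foo world code code"


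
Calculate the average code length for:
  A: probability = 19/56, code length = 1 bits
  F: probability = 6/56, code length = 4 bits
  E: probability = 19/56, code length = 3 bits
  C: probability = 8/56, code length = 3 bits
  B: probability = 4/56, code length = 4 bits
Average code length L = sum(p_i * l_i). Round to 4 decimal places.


Weighted contributions p_i * l_i:
  A: (19/56) * 1 = 19/56
  F: (6/56) * 4 = 24/56
  E: (19/56) * 3 = 57/56
  C: (8/56) * 3 = 24/56
  B: (4/56) * 4 = 16/56
Sum = (19 + 24 + 57 + 24 + 16)/56 = 140/56

L = 140/56 = 2.5000 bits/symbol


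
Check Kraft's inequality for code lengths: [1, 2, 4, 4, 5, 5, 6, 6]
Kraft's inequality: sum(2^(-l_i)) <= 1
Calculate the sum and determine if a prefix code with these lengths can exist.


Sum = 2^(-1) + 2^(-2) + 2^(-4) + 2^(-4) + 2^(-5) + 2^(-5) + 2^(-6) + 2^(-6)
    = 0.5 + 0.25 + 0.0625 + 0.0625 + 0.03125 + 0.03125 + 0.015625 + 0.015625
    = 62/64 = 0.96875
Since 0.96875 <= 1, Kraft's inequality IS satisfied.
A prefix code with these lengths CAN exist.

Kraft sum = 0.96875. Satisfied.


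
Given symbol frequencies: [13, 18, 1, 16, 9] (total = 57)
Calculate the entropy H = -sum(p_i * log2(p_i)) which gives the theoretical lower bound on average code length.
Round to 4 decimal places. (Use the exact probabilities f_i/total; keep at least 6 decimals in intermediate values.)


Per-symbol terms -p_i * log2(p_i) with p_i = f_i/57:
  p = 13/57 = 0.228070: log2(p) = -2.132450, -p*log2(p) = 0.486348
  p = 18/57 = 0.315789: log2(p) = -1.662965, -p*log2(p) = 0.525147
  p = 1/57 = 0.017544: log2(p) = -5.832890, -p*log2(p) = 0.102331
  p = 16/57 = 0.280702: log2(p) = -1.832890, -p*log2(p) = 0.514495
  p = 9/57 = 0.157895: log2(p) = -2.662965, -p*log2(p) = 0.420468
H = 0.486348 + 0.525147 + 0.102331 + 0.514495 + 0.420468 = 2.048789

H = 2.0488 bits/symbol


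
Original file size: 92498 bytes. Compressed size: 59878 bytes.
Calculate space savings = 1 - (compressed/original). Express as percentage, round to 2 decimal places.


ratio = compressed/original = 59878/92498 = 0.647344
savings = 1 - ratio = 1 - 0.647344 = 0.352656
as a percentage: 0.352656 * 100 = 35.27%

Space savings = 1 - 59878/92498 = 35.27%


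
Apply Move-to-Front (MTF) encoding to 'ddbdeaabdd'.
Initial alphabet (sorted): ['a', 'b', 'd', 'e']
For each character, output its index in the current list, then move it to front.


MTF encoding:
'd': index 2 in ['a', 'b', 'd', 'e'] -> ['d', 'a', 'b', 'e']
'd': index 0 in ['d', 'a', 'b', 'e'] -> ['d', 'a', 'b', 'e']
'b': index 2 in ['d', 'a', 'b', 'e'] -> ['b', 'd', 'a', 'e']
'd': index 1 in ['b', 'd', 'a', 'e'] -> ['d', 'b', 'a', 'e']
'e': index 3 in ['d', 'b', 'a', 'e'] -> ['e', 'd', 'b', 'a']
'a': index 3 in ['e', 'd', 'b', 'a'] -> ['a', 'e', 'd', 'b']
'a': index 0 in ['a', 'e', 'd', 'b'] -> ['a', 'e', 'd', 'b']
'b': index 3 in ['a', 'e', 'd', 'b'] -> ['b', 'a', 'e', 'd']
'd': index 3 in ['b', 'a', 'e', 'd'] -> ['d', 'b', 'a', 'e']
'd': index 0 in ['d', 'b', 'a', 'e'] -> ['d', 'b', 'a', 'e']


Output: [2, 0, 2, 1, 3, 3, 0, 3, 3, 0]


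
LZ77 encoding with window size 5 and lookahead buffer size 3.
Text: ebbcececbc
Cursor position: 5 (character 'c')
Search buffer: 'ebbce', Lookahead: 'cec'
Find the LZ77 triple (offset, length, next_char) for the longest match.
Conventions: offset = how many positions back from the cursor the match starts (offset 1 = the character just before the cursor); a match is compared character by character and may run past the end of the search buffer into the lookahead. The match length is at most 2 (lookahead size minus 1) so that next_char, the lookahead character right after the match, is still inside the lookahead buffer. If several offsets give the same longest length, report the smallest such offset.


Try each offset into the search buffer:
  offset=1 (pos 4, char 'e'): match length 0
  offset=2 (pos 3, char 'c'): match length 2
  offset=3 (pos 2, char 'b'): match length 0
  offset=4 (pos 1, char 'b'): match length 0
  offset=5 (pos 0, char 'e'): match length 0
Longest match has length 2 at offset 2.
next_char = character at position 5 + 2 = 7 -> 'c'

Best match: offset=2, length=2 (matching 'ce' starting at position 3)
LZ77 triple: (2, 2, 'c')


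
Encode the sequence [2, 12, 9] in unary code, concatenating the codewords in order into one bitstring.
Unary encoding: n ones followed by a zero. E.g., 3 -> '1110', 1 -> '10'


Encode each number as n ones followed by a terminating 0:
  2 -> 110 (3 bits)
  12 -> 1111111111110 (13 bits)
  9 -> 1111111110 (10 bits)
Total length = 3 + 13 + 10 = 26 bits.

Unary([2, 12, 9]) = 11011111111111101111111110 (26 bits)


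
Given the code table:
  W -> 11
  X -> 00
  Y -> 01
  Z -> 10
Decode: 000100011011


Decoding:
00 -> X
01 -> Y
00 -> X
01 -> Y
10 -> Z
11 -> W


Result: XYXYZW


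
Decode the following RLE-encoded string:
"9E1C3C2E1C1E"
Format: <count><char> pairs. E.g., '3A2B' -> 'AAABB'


Expanding each <count><char> pair:
  9E -> 'EEEEEEEEE'
  1C -> 'C'
  3C -> 'CCC'
  2E -> 'EE'
  1C -> 'C'
  1E -> 'E'

Decoded = EEEEEEEEECCCCEECE


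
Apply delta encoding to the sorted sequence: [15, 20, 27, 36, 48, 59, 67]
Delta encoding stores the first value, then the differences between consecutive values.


First value: 15
Deltas:
  20 - 15 = 5
  27 - 20 = 7
  36 - 27 = 9
  48 - 36 = 12
  59 - 48 = 11
  67 - 59 = 8


Delta encoded: [15, 5, 7, 9, 12, 11, 8]


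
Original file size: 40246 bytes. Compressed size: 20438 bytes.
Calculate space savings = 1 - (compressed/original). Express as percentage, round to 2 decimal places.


ratio = compressed/original = 20438/40246 = 0.507827
savings = 1 - ratio = 1 - 0.507827 = 0.492173
as a percentage: 0.492173 * 100 = 49.22%

Space savings = 1 - 20438/40246 = 49.22%


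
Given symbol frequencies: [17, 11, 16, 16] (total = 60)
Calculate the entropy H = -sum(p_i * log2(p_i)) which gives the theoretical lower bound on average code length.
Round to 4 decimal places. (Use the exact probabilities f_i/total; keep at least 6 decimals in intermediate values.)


Per-symbol terms -p_i * log2(p_i) with p_i = f_i/60:
  p = 17/60 = 0.283333: log2(p) = -1.819428, -p*log2(p) = 0.515505
  p = 11/60 = 0.183333: log2(p) = -2.447459, -p*log2(p) = 0.448701
  p = 16/60 = 0.266667: log2(p) = -1.906891, -p*log2(p) = 0.508504
  p = 16/60 = 0.266667: log2(p) = -1.906891, -p*log2(p) = 0.508504
H = 0.515505 + 0.448701 + 0.508504 + 0.508504 = 1.981214

H = 1.9812 bits/symbol


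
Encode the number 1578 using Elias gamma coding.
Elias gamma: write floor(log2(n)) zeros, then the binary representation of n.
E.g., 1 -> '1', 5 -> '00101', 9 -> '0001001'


num_bits = floor(log2(1578)) + 1 = 11
leading_zeros = num_bits - 1 = 10
binary(1578) = 11000101010

Elias gamma(1578) = '0000000000' + '11000101010' = 000000000011000101010 (21 bits)


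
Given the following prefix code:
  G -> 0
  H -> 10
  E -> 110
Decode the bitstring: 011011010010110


Decoding step by step:
Bits 0 -> G
Bits 110 -> E
Bits 110 -> E
Bits 10 -> H
Bits 0 -> G
Bits 10 -> H
Bits 110 -> E


Decoded message: GEEHGHE


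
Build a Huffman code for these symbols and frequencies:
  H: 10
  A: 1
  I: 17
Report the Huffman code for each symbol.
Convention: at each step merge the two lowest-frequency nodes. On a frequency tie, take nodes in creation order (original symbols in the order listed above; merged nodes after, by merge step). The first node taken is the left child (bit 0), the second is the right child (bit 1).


Huffman tree construction:
Step 1: Merge A(1) + H(10) = 11
Step 2: Merge (A+H)(11) + I(17) = 28
Read each symbol's code off the tree from the root (left child = 0, right child = 1).

Codes:
  H: 01 (length 2)
  A: 00 (length 2)
  I: 1 (length 1)
Average code length: 39/28 = 1.3929 bits/symbol
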